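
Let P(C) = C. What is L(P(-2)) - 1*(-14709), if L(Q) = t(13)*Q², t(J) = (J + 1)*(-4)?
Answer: 14485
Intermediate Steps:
t(J) = -4 - 4*J (t(J) = (1 + J)*(-4) = -4 - 4*J)
L(Q) = -56*Q² (L(Q) = (-4 - 4*13)*Q² = (-4 - 52)*Q² = -56*Q²)
L(P(-2)) - 1*(-14709) = -56*(-2)² - 1*(-14709) = -56*4 + 14709 = -224 + 14709 = 14485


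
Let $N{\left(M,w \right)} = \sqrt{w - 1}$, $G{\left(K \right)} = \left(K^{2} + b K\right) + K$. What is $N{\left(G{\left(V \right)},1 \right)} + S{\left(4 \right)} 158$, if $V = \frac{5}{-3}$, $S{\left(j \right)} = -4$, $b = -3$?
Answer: $-632$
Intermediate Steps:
$V = - \frac{5}{3}$ ($V = 5 \left(- \frac{1}{3}\right) = - \frac{5}{3} \approx -1.6667$)
$G{\left(K \right)} = K^{2} - 2 K$ ($G{\left(K \right)} = \left(K^{2} - 3 K\right) + K = K^{2} - 2 K$)
$N{\left(M,w \right)} = \sqrt{-1 + w}$
$N{\left(G{\left(V \right)},1 \right)} + S{\left(4 \right)} 158 = \sqrt{-1 + 1} - 632 = \sqrt{0} - 632 = 0 - 632 = -632$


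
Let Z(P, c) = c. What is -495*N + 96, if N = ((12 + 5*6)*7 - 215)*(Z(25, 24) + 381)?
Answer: -15837429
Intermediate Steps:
N = 31995 (N = ((12 + 5*6)*7 - 215)*(24 + 381) = ((12 + 30)*7 - 215)*405 = (42*7 - 215)*405 = (294 - 215)*405 = 79*405 = 31995)
-495*N + 96 = -495*31995 + 96 = -15837525 + 96 = -15837429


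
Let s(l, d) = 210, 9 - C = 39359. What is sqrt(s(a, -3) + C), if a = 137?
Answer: 2*I*sqrt(9785) ≈ 197.84*I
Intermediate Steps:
C = -39350 (C = 9 - 1*39359 = 9 - 39359 = -39350)
sqrt(s(a, -3) + C) = sqrt(210 - 39350) = sqrt(-39140) = 2*I*sqrt(9785)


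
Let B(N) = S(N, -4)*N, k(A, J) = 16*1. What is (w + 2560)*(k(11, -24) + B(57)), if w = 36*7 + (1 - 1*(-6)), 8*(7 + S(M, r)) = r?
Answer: -2320037/2 ≈ -1.1600e+6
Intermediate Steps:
k(A, J) = 16
S(M, r) = -7 + r/8
B(N) = -15*N/2 (B(N) = (-7 + (⅛)*(-4))*N = (-7 - ½)*N = -15*N/2)
w = 259 (w = 252 + (1 + 6) = 252 + 7 = 259)
(w + 2560)*(k(11, -24) + B(57)) = (259 + 2560)*(16 - 15/2*57) = 2819*(16 - 855/2) = 2819*(-823/2) = -2320037/2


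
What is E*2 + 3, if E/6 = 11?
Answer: 135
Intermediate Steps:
E = 66 (E = 6*11 = 66)
E*2 + 3 = 66*2 + 3 = 132 + 3 = 135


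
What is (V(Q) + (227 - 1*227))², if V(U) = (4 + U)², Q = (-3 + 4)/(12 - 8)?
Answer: 83521/256 ≈ 326.25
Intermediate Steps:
Q = ¼ (Q = 1/4 = 1*(¼) = ¼ ≈ 0.25000)
(V(Q) + (227 - 1*227))² = ((4 + ¼)² + (227 - 1*227))² = ((17/4)² + (227 - 227))² = (289/16 + 0)² = (289/16)² = 83521/256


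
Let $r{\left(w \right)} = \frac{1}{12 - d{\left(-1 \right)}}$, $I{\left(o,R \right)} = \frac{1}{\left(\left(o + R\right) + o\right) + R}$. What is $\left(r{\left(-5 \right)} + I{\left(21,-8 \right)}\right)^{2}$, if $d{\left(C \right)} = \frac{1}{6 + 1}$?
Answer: $\frac{70225}{4656964} \approx 0.01508$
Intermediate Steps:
$d{\left(C \right)} = \frac{1}{7}$
$I{\left(o,R \right)} = \frac{1}{2 R + 2 o}$ ($I{\left(o,R \right)} = \frac{1}{\left(\left(R + o\right) + o\right) + R} = \frac{1}{\left(R + 2 o\right) + R} = \frac{1}{2 R + 2 o}$)
$r{\left(w \right)} = \frac{7}{83}$ ($r{\left(w \right)} = \frac{1}{12 - \frac{1}{7}} = \frac{1}{\frac{83}{7}} = \frac{7}{83}$)
$\left(r{\left(-5 \right)} + I{\left(21,-8 \right)}\right)^{2} = \left(\frac{7}{83} + \frac{1}{2 \left(-8 + 21\right)}\right)^{2} = \left(\frac{7}{83} + \frac{1}{2 \cdot 13}\right)^{2} = \left(\frac{7}{83} + \frac{1}{2} \cdot \frac{1}{13}\right)^{2} = \left(\frac{7}{83} + \frac{1}{26}\right)^{2} = \left(\frac{265}{2158}\right)^{2} = \frac{70225}{4656964}$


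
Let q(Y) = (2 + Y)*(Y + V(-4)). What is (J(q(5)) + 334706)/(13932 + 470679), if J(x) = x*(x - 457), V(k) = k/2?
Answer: 325550/484611 ≈ 0.67178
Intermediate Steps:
V(k) = k/2 (V(k) = k*(1/2) = k/2)
q(Y) = (-2 + Y)*(2 + Y) (q(Y) = (2 + Y)*(Y + (1/2)*(-4)) = (2 + Y)*(Y - 2) = (2 + Y)*(-2 + Y) = (-2 + Y)*(2 + Y))
J(x) = x*(-457 + x)
(J(q(5)) + 334706)/(13932 + 470679) = ((-4 + 5**2)*(-457 + (-4 + 5**2)) + 334706)/(13932 + 470679) = ((-4 + 25)*(-457 + (-4 + 25)) + 334706)/484611 = (21*(-457 + 21) + 334706)*(1/484611) = (21*(-436) + 334706)*(1/484611) = (-9156 + 334706)*(1/484611) = 325550*(1/484611) = 325550/484611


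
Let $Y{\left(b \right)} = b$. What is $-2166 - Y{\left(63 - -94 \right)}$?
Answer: $-2323$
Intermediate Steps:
$-2166 - Y{\left(63 - -94 \right)} = -2166 - \left(63 - -94\right) = -2166 - \left(63 + 94\right) = -2166 - 157 = -2323$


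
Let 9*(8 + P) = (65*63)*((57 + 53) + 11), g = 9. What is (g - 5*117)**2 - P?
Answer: 276729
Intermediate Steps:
P = 55047 (P = -8 + ((65*63)*((57 + 53) + 11))/9 = -8 + (4095*(110 + 11))/9 = -8 + (4095*121)/9 = -8 + (1/9)*495495 = -8 + 55055 = 55047)
(g - 5*117)**2 - P = (9 - 5*117)**2 - 1*55047 = (9 - 585)**2 - 55047 = (-576)**2 - 55047 = 331776 - 55047 = 276729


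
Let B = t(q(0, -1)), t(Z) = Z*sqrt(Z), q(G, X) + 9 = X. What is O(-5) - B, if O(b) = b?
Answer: -5 + 10*I*sqrt(10) ≈ -5.0 + 31.623*I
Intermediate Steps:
q(G, X) = -9 + X
t(Z) = Z**(3/2)
B = -10*I*sqrt(10) (B = (-9 - 1)**(3/2) = (-10)**(3/2) = -10*I*sqrt(10) ≈ -31.623*I)
O(-5) - B = -5 - (-10)*I*sqrt(10) = -5 + 10*I*sqrt(10)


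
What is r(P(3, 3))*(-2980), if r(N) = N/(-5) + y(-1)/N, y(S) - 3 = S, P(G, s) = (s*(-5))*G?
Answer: -240188/9 ≈ -26688.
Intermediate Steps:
P(G, s) = -5*G*s (P(G, s) = (-5*s)*G = -5*G*s)
y(S) = 3 + S
r(N) = 2/N - N/5 (r(N) = N/(-5) + (3 - 1)/N = N*(-1/5) + 2/N = -N/5 + 2/N = 2/N - N/5)
r(P(3, 3))*(-2980) = (2/((-5*3*3)) - (-1)*3*3)*(-2980) = (2/(-45) - 1/5*(-45))*(-2980) = (2*(-1/45) + 9)*(-2980) = (-2/45 + 9)*(-2980) = (403/45)*(-2980) = -240188/9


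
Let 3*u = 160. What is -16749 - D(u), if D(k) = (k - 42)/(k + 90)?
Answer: -3601052/215 ≈ -16749.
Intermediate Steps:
u = 160/3 (u = (1/3)*160 = 160/3 ≈ 53.333)
D(k) = (-42 + k)/(90 + k)
-16749 - D(u) = -16749 - (-42 + 160/3)/(90 + 160/3) = -16749 - 34/(430/3*3) = -16749 - 3*34/(430*3) = -16749 - 1*17/215 = -16749 - 17/215 = -3601052/215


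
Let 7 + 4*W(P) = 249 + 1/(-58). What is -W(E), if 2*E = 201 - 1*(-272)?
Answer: -14035/232 ≈ -60.496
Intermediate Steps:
E = 473/2 (E = (201 - 1*(-272))/2 = (201 + 272)/2 = (½)*473 = 473/2 ≈ 236.50)
W(P) = 14035/232 (W(P) = -7/4 + (249 + 1/(-58))/4 = -7/4 + (249 - 1/58)/4 = -7/4 + (¼)*(14441/58) = -7/4 + 14441/232 = 14035/232)
-W(E) = -1*14035/232 = -14035/232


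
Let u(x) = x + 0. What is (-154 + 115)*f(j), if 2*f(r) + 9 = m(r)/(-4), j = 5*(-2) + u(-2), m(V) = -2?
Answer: 663/4 ≈ 165.75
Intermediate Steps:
u(x) = x
j = -12 (j = 5*(-2) - 2 = -10 - 2 = -12)
f(r) = -17/4 (f(r) = -9/2 + (-2/(-4))/2 = -9/2 + (-2*(-1/4))/2 = -9/2 + (1/2)*(1/2) = -9/2 + 1/4 = -17/4)
(-154 + 115)*f(j) = (-154 + 115)*(-17/4) = -39*(-17/4) = 663/4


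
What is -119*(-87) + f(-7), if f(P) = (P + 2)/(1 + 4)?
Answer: 10352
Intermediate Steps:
f(P) = ⅖ + P/5 (f(P) = (2 + P)/5 = (2 + P)*(⅕) = ⅖ + P/5)
-119*(-87) + f(-7) = -119*(-87) + (⅖ + (⅕)*(-7)) = 10353 + (⅖ - 7/5) = 10353 - 1 = 10352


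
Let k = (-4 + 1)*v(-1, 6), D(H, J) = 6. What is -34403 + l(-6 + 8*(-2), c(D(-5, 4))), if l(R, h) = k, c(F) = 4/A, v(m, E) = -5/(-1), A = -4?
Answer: -34418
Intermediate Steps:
v(m, E) = 5 (v(m, E) = -5*(-1) = 5)
c(F) = -1 (c(F) = 4/(-4) = 4*(-1/4) = -1)
k = -15 (k = (-4 + 1)*5 = -3*5 = -15)
l(R, h) = -15
-34403 + l(-6 + 8*(-2), c(D(-5, 4))) = -34403 - 15 = -34418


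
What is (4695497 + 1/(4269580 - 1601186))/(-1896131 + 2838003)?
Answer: 12529436021819/2513285593568 ≈ 4.9853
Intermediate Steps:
(4695497 + 1/(4269580 - 1601186))/(-1896131 + 2838003) = (4695497 + 1/2668394)/941872 = (4695497 + 1/2668394)*(1/941872) = (12529436021819/2668394)*(1/941872) = 12529436021819/2513285593568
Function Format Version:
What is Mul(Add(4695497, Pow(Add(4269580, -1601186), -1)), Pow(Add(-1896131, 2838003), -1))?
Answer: Rational(12529436021819, 2513285593568) ≈ 4.9853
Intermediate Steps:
Mul(Add(4695497, Pow(Add(4269580, -1601186), -1)), Pow(Add(-1896131, 2838003), -1)) = Mul(Add(4695497, Pow(2668394, -1)), Pow(941872, -1)) = Mul(Add(4695497, Rational(1, 2668394)), Rational(1, 941872)) = Mul(Rational(12529436021819, 2668394), Rational(1, 941872)) = Rational(12529436021819, 2513285593568)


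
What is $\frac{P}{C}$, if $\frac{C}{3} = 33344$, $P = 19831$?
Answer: $\frac{19831}{100032} \approx 0.19825$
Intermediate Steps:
$C = 100032$ ($C = 3 \cdot 33344 = 100032$)
$\frac{P}{C} = \frac{19831}{100032}$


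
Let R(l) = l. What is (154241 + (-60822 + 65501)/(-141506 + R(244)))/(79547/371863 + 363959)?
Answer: 8102295127153569/19118817944996968 ≈ 0.42379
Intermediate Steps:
(154241 + (-60822 + 65501)/(-141506 + R(244)))/(79547/371863 + 363959) = (154241 + (-60822 + 65501)/(-141506 + 244))/(79547/371863 + 363959) = (154241 + 4679/(-141262))/(79547*(1/371863) + 363959) = (154241 + 4679*(-1/141262))/(79547/371863 + 363959) = (154241 - 4679/141262)/(135342965164/371863) = (21788387463/141262)*(371863/135342965164) = 8102295127153569/19118817944996968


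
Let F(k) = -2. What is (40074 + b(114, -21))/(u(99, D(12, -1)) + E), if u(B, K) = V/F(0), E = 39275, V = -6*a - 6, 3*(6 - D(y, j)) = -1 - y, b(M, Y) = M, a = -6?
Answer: 10047/9815 ≈ 1.0236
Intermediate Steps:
D(y, j) = 19/3 + y/3 (D(y, j) = 6 - (-1 - y)/3 = 6 + (⅓ + y/3) = 19/3 + y/3)
V = 30 (V = -6*(-6) - 6 = 36 - 6 = 30)
u(B, K) = -15 (u(B, K) = 30/(-2) = 30*(-½) = -15)
(40074 + b(114, -21))/(u(99, D(12, -1)) + E) = (40074 + 114)/(-15 + 39275) = 40188/39260 = 40188*(1/39260) = 10047/9815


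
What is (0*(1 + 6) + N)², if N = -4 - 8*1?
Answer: 144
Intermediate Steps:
N = -12 (N = -4 - 8 = -12)
(0*(1 + 6) + N)² = (0*(1 + 6) - 12)² = (0*7 - 12)² = (0 - 12)² = (-12)² = 144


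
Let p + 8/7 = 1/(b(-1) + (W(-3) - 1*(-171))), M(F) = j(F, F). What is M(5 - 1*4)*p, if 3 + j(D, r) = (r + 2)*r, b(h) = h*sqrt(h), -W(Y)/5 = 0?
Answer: 0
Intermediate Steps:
W(Y) = 0 (W(Y) = -5*0 = 0)
b(h) = h**(3/2)
j(D, r) = -3 + r*(2 + r) (j(D, r) = -3 + (r + 2)*r = -3 + (2 + r)*r = -3 + r*(2 + r))
M(F) = -3 + F**2 + 2*F
p = -8/7 + (171 + I)/29242 (p = -8/7 + 1/((-1)**(3/2) + (0 - 1*(-171))) = -8/7 + 1/(-I + (0 + 171)) = -8/7 + 1/(-I + 171) = -8/7 + 1/(171 - I) = -8/7 + (171 + I)/29242 ≈ -1.137 + 3.4197e-5*I)
M(5 - 1*4)*p = (-3 + (5 - 1*4)**2 + 2*(5 - 1*4))*(-232739/204694 + I/29242) = (-3 + (5 - 4)**2 + 2*(5 - 4))*(-232739/204694 + I/29242) = (-3 + 1**2 + 2*1)*(-232739/204694 + I/29242) = (-3 + 1 + 2)*(-232739/204694 + I/29242) = 0*(-232739/204694 + I/29242) = 0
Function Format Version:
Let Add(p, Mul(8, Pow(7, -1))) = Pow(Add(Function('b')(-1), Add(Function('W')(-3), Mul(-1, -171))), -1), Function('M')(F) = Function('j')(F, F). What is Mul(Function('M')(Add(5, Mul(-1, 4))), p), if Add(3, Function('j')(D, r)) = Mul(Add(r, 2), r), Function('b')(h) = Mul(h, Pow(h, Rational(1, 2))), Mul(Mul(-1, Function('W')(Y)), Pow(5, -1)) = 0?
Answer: 0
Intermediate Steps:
Function('W')(Y) = 0 (Function('W')(Y) = Mul(-5, 0) = 0)
Function('b')(h) = Pow(h, Rational(3, 2))
Function('j')(D, r) = Add(-3, Mul(r, Add(2, r))) (Function('j')(D, r) = Add(-3, Mul(Add(r, 2), r)) = Add(-3, Mul(Add(2, r), r)) = Add(-3, Mul(r, Add(2, r))))
Function('M')(F) = Add(-3, Pow(F, 2), Mul(2, F))
p = Add(Rational(-8, 7), Mul(Rational(1, 29242), Add(171, I))) (p = Add(Rational(-8, 7), Pow(Add(Pow(-1, Rational(3, 2)), Add(0, Mul(-1, -171))), -1)) = Add(Rational(-8, 7), Pow(Add(Mul(-1, I), Add(0, 171)), -1)) = Add(Rational(-8, 7), Pow(Add(Mul(-1, I), 171), -1)) = Add(Rational(-8, 7), Pow(Add(171, Mul(-1, I)), -1)) = Add(Rational(-8, 7), Mul(Rational(1, 29242), Add(171, I))) ≈ Add(-1.1370, Mul(3.4197e-5, I)))
Mul(Function('M')(Add(5, Mul(-1, 4))), p) = Mul(Add(-3, Pow(Add(5, Mul(-1, 4)), 2), Mul(2, Add(5, Mul(-1, 4)))), Add(Rational(-232739, 204694), Mul(Rational(1, 29242), I))) = Mul(Add(-3, Pow(Add(5, -4), 2), Mul(2, Add(5, -4))), Add(Rational(-232739, 204694), Mul(Rational(1, 29242), I))) = Mul(Add(-3, Pow(1, 2), Mul(2, 1)), Add(Rational(-232739, 204694), Mul(Rational(1, 29242), I))) = Mul(Add(-3, 1, 2), Add(Rational(-232739, 204694), Mul(Rational(1, 29242), I))) = Mul(0, Add(Rational(-232739, 204694), Mul(Rational(1, 29242), I))) = 0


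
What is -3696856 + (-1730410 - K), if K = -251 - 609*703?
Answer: -4998888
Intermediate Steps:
K = -428378 (K = -251 - 428127 = -428378)
-3696856 + (-1730410 - K) = -3696856 + (-1730410 - 1*(-428378)) = -3696856 + (-1730410 + 428378) = -3696856 - 1302032 = -4998888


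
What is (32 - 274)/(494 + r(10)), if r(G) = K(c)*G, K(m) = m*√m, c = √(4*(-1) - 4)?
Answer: -121/(247 + 20*2^(¼)*I^(3/2)) ≈ -0.52288 + 0.038203*I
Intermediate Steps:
c = 2*I*√2 (c = √(-4 - 4) = √(-8) = 2*I*√2 ≈ 2.8284*I)
K(m) = m^(3/2)
r(G) = 4*G*2^(¼)*I^(3/2) (r(G) = (2*I*√2)^(3/2)*G = (4*2^(¼)*I^(3/2))*G = 4*G*2^(¼)*I^(3/2))
(32 - 274)/(494 + r(10)) = (32 - 274)/(494 + 4*10*2^(¼)*I^(3/2)) = -242/(494 + 40*2^(¼)*I^(3/2))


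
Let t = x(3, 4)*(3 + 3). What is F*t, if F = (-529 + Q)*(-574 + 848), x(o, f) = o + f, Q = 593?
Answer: 736512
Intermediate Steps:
x(o, f) = f + o
t = 42 (t = (4 + 3)*(3 + 3) = 7*6 = 42)
F = 17536 (F = (-529 + 593)*(-574 + 848) = 64*274 = 17536)
F*t = 17536*42 = 736512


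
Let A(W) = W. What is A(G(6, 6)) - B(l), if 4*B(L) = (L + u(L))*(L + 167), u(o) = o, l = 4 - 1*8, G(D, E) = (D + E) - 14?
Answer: 324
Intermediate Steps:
G(D, E) = -14 + D + E
l = -4 (l = 4 - 8 = -4)
B(L) = L*(167 + L)/2 (B(L) = ((L + L)*(L + 167))/4 = ((2*L)*(167 + L))/4 = (2*L*(167 + L))/4 = L*(167 + L)/2)
A(G(6, 6)) - B(l) = (-14 + 6 + 6) - (-4)*(167 - 4)/2 = -2 - (-4)*163/2 = -2 - 1*(-326) = -2 + 326 = 324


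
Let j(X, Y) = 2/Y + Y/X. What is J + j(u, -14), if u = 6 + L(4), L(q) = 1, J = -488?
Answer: -3431/7 ≈ -490.14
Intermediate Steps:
u = 7 (u = 6 + 1 = 7)
J + j(u, -14) = -488 + (2/(-14) - 14/7) = -488 + (2*(-1/14) - 14*⅐) = -488 + (-⅐ - 2) = -488 - 15/7 = -3431/7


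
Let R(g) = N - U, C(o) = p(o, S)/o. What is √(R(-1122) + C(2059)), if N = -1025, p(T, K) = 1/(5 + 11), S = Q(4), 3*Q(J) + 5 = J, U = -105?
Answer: I*√62405158261/8236 ≈ 30.332*I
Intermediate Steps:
Q(J) = -5/3 + J/3
S = -⅓ (S = -5/3 + (⅓)*4 = -5/3 + 4/3 = -⅓ ≈ -0.33333)
p(T, K) = 1/16
C(o) = 1/(16*o)
R(g) = -920 (R(g) = -1025 - 1*(-105) = -1025 + 105 = -920)
√(R(-1122) + C(2059)) = √(-920 + (1/16)/2059) = √(-920 + (1/16)*(1/2059)) = √(-920 + 1/32944) = √(-30308479/32944) = I*√62405158261/8236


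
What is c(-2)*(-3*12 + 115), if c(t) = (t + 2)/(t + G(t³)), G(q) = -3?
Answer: 0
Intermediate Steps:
c(t) = (2 + t)/(-3 + t) (c(t) = (t + 2)/(t - 3) = (2 + t)/(-3 + t))
c(-2)*(-3*12 + 115) = ((2 - 2)/(-3 - 2))*(-3*12 + 115) = (0/(-5))*(-36 + 115) = -⅕*0*79 = 0*79 = 0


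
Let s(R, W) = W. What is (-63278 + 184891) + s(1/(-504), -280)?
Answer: 121333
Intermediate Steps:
(-63278 + 184891) + s(1/(-504), -280) = (-63278 + 184891) - 280 = 121613 - 280 = 121333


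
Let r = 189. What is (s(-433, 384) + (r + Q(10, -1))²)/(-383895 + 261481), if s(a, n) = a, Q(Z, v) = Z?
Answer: -19584/61207 ≈ -0.31996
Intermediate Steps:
(s(-433, 384) + (r + Q(10, -1))²)/(-383895 + 261481) = (-433 + (189 + 10)²)/(-383895 + 261481) = (-433 + 199²)/(-122414) = (-433 + 39601)*(-1/122414) = 39168*(-1/122414) = -19584/61207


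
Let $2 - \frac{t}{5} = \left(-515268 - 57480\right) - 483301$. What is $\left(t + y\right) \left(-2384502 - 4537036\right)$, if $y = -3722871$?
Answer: $-10779492536592$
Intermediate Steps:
$t = 5280255$ ($t = 10 - 5 \left(\left(-515268 - 57480\right) - 483301\right) = 10 - 5 \left(-572748 - 483301\right) = 10 - -5280245 = 10 + 5280245 = 5280255$)
$\left(t + y\right) \left(-2384502 - 4537036\right) = \left(5280255 - 3722871\right) \left(-2384502 - 4537036\right) = 1557384 \left(-6921538\right) = -10779492536592$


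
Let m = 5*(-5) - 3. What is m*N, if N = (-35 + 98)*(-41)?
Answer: 72324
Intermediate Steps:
m = -28 (m = -25 - 3 = -28)
N = -2583 (N = 63*(-41) = -2583)
m*N = -28*(-2583) = 72324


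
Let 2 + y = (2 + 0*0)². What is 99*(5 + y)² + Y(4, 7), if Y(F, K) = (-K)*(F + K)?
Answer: 4774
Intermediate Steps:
Y(F, K) = -K*(F + K)
y = 2 (y = -2 + (2 + 0*0)² = -2 + (2 + 0)² = -2 + 2² = -2 + 4 = 2)
99*(5 + y)² + Y(4, 7) = 99*(5 + 2)² - 1*7*(4 + 7) = 99*7² - 1*7*11 = 99*49 - 77 = 4851 - 77 = 4774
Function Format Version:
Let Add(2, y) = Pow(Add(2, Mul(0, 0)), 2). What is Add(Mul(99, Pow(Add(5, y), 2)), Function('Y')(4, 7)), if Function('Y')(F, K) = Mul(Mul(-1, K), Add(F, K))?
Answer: 4774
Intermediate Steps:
Function('Y')(F, K) = Mul(-1, K, Add(F, K))
y = 2 (y = Add(-2, Pow(Add(2, Mul(0, 0)), 2)) = Add(-2, Pow(Add(2, 0), 2)) = Add(-2, Pow(2, 2)) = Add(-2, 4) = 2)
Add(Mul(99, Pow(Add(5, y), 2)), Function('Y')(4, 7)) = Add(Mul(99, Pow(Add(5, 2), 2)), Mul(-1, 7, Add(4, 7))) = Add(Mul(99, Pow(7, 2)), Mul(-1, 7, 11)) = Add(Mul(99, 49), -77) = Add(4851, -77) = 4774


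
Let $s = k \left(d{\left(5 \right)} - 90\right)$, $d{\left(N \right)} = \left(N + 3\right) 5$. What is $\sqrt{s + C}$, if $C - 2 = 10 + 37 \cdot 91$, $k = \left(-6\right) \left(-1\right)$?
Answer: $\sqrt{3079} \approx 55.489$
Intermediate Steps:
$k = 6$
$d{\left(N \right)} = 15 + 5 N$ ($d{\left(N \right)} = \left(3 + N\right) 5 = 15 + 5 N$)
$C = 3379$ ($C = 2 + \left(10 + 37 \cdot 91\right) = 2 + \left(10 + 3367\right) = 2 + 3377 = 3379$)
$s = -300$ ($s = 6 \left(\left(15 + 5 \cdot 5\right) - 90\right) = 6 \left(\left(15 + 25\right) - 90\right) = 6 \left(40 - 90\right) = 6 \left(-50\right) = -300$)
$\sqrt{s + C} = \sqrt{-300 + 3379} = \sqrt{3079}$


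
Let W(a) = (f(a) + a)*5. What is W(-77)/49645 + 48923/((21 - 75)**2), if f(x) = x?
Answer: 485307403/28952964 ≈ 16.762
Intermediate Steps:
W(a) = 10*a (W(a) = (a + a)*5 = (2*a)*5 = 10*a)
W(-77)/49645 + 48923/((21 - 75)**2) = (10*(-77))/49645 + 48923/((21 - 75)**2) = -770*1/49645 + 48923/((-54)**2) = -154/9929 + 48923/2916 = 485307403/28952964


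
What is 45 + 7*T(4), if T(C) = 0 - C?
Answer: 17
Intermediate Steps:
T(C) = -C
45 + 7*T(4) = 45 + 7*(-1*4) = 45 + 7*(-4) = 45 - 28 = 17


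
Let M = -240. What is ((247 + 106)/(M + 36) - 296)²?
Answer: 3688983169/41616 ≈ 88643.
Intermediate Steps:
((247 + 106)/(M + 36) - 296)² = ((247 + 106)/(-240 + 36) - 296)² = (353/(-204) - 296)² = (353*(-1/204) - 296)² = (-353/204 - 296)² = (-60737/204)² = 3688983169/41616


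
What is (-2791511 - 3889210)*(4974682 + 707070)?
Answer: -37958199903192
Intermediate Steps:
(-2791511 - 3889210)*(4974682 + 707070) = -6680721*5681752 = -37958199903192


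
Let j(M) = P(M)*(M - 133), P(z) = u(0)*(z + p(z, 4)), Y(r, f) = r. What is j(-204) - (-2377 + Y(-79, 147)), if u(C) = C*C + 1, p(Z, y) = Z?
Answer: 139952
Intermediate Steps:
u(C) = 1 + C**2 (u(C) = C**2 + 1 = 1 + C**2)
P(z) = 2*z (P(z) = (1 + 0**2)*(z + z) = (1 + 0)*(2*z) = 1*(2*z) = 2*z)
j(M) = 2*M*(-133 + M) (j(M) = (2*M)*(M - 133) = (2*M)*(-133 + M) = 2*M*(-133 + M))
j(-204) - (-2377 + Y(-79, 147)) = 2*(-204)*(-133 - 204) - (-2377 - 79) = 2*(-204)*(-337) - 1*(-2456) = 137496 + 2456 = 139952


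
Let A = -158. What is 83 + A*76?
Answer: -11925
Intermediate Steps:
83 + A*76 = 83 - 158*76 = 83 - 12008 = -11925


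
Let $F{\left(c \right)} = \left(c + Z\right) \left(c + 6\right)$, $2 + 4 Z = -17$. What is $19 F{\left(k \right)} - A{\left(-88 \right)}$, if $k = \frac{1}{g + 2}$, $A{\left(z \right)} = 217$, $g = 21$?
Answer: $- \frac{1602725}{2116} \approx -757.43$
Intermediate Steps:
$Z = - \frac{19}{4}$ ($Z = - \frac{1}{2} + \frac{1}{4} \left(-17\right) = - \frac{1}{2} - \frac{17}{4} = - \frac{19}{4} \approx -4.75$)
$k = \frac{1}{23}$ ($k = \frac{1}{21 + 2} = \frac{1}{23} \approx 0.043478$)
$F{\left(c \right)} = \left(6 + c\right) \left(- \frac{19}{4} + c\right)$ ($F{\left(c \right)} = \left(c - \frac{19}{4}\right) \left(c + 6\right) = \left(- \frac{19}{4} + c\right) \left(6 + c\right) = \left(6 + c\right) \left(- \frac{19}{4} + c\right)$)
$19 F{\left(k \right)} - A{\left(-88 \right)} = 19 \left(- \frac{57}{2} + \left(\frac{1}{23}\right)^{2} + \frac{5}{4} \cdot \frac{1}{23}\right) - 217 = 19 \left(- \frac{57}{2} + \frac{1}{529} + \frac{5}{92}\right) - 217 = 19 \left(- \frac{60187}{2116}\right) - 217 = - \frac{1143553}{2116} - 217 = - \frac{1602725}{2116}$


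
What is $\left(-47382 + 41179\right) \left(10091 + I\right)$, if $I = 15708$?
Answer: $-160031197$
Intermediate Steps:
$\left(-47382 + 41179\right) \left(10091 + I\right) = \left(-47382 + 41179\right) \left(10091 + 15708\right) = \left(-6203\right) 25799 = -160031197$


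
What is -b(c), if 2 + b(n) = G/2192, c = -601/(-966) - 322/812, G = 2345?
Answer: 2039/2192 ≈ 0.93020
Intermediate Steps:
c = 3160/14007 (c = -601*(-1/966) - 322*1/812 = 601/966 - 23/58 = 3160/14007 ≈ 0.22560)
b(n) = -2039/2192 (b(n) = -2 + 2345/2192 = -2039/2192)
-b(c) = -1*(-2039/2192) = 2039/2192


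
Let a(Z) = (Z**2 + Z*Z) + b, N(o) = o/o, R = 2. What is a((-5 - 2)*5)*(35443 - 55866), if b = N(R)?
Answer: -50056773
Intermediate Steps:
N(o) = 1
b = 1
a(Z) = 1 + 2*Z**2 (a(Z) = (Z**2 + Z*Z) + 1 = (Z**2 + Z**2) + 1 = 2*Z**2 + 1 = 1 + 2*Z**2)
a((-5 - 2)*5)*(35443 - 55866) = (1 + 2*((-5 - 2)*5)**2)*(35443 - 55866) = (1 + 2*(-7*5)**2)*(-20423) = (1 + 2*(-35)**2)*(-20423) = (1 + 2*1225)*(-20423) = (1 + 2450)*(-20423) = 2451*(-20423) = -50056773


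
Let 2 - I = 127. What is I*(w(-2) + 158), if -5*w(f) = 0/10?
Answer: -19750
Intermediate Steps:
w(f) = 0 (w(f) = -0/10 = -⅕*0 = 0)
I = -125 (I = 2 - 1*127 = 2 - 127 = -125)
I*(w(-2) + 158) = -125*(0 + 158) = -125*158 = -19750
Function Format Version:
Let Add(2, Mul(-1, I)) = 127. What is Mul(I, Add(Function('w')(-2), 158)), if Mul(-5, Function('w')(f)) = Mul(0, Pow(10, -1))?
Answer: -19750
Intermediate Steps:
Function('w')(f) = 0 (Function('w')(f) = Mul(Rational(-1, 5), Mul(0, Pow(10, -1))) = Mul(Rational(-1, 5), Mul(0, Rational(1, 10))) = Mul(Rational(-1, 5), 0) = 0)
I = -125 (I = Add(2, Mul(-1, 127)) = Add(2, -127) = -125)
Mul(I, Add(Function('w')(-2), 158)) = Mul(-125, Add(0, 158)) = Mul(-125, 158) = -19750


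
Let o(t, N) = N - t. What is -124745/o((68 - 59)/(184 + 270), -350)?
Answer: 56634230/158909 ≈ 356.39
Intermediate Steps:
-124745/o((68 - 59)/(184 + 270), -350) = -124745/(-350 - (68 - 59)/(184 + 270)) = -124745/(-350 - 9/454) = -124745/(-158909/454) = -124745*(-454/158909) = 56634230/158909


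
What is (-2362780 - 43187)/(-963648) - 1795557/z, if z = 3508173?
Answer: 82842759955/41736344384 ≈ 1.9849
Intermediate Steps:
(-2362780 - 43187)/(-963648) - 1795557/z = (-2362780 - 43187)/(-963648) - 1795557/3508173 = -2405967*(-1/963648) - 1795557*1/3508173 = 801989/321216 - 598519/1169391 = 82842759955/41736344384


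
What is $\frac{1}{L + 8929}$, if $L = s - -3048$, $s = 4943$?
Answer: $\frac{1}{16920} \approx 5.9102 \cdot 10^{-5}$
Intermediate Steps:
$L = 7991$ ($L = 4943 - -3048 = 4943 + 3048 = 7991$)
$\frac{1}{L + 8929} = \frac{1}{7991 + 8929} = \frac{1}{16920}$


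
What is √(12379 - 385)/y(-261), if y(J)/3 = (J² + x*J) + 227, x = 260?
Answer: √11994/1464 ≈ 0.074807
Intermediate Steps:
y(J) = 681 + 3*J² + 780*J (y(J) = 3*((J² + 260*J) + 227) = 3*(227 + J² + 260*J) = 681 + 3*J² + 780*J)
√(12379 - 385)/y(-261) = √(12379 - 385)/(681 + 3*(-261)² + 780*(-261)) = √11994/(681 + 3*68121 - 203580) = √11994/(681 + 204363 - 203580) = √11994/1464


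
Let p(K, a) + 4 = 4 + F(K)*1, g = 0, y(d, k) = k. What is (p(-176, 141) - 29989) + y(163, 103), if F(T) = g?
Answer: -29886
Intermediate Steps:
F(T) = 0
p(K, a) = 0 (p(K, a) = -4 + (4 + 0*1) = -4 + (4 + 0) = -4 + 4 = 0)
(p(-176, 141) - 29989) + y(163, 103) = (0 - 29989) + 103 = -29989 + 103 = -29886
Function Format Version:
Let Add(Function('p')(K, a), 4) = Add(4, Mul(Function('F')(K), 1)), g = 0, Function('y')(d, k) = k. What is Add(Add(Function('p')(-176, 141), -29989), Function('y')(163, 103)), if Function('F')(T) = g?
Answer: -29886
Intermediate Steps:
Function('F')(T) = 0
Function('p')(K, a) = 0 (Function('p')(K, a) = Add(-4, Add(4, Mul(0, 1))) = Add(-4, Add(4, 0)) = Add(-4, 4) = 0)
Add(Add(Function('p')(-176, 141), -29989), Function('y')(163, 103)) = Add(Add(0, -29989), 103) = Add(-29989, 103) = -29886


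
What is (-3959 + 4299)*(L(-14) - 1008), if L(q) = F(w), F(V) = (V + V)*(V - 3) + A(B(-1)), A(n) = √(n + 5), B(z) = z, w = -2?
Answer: -335240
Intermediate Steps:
A(n) = √(5 + n)
F(V) = 2 + 2*V*(-3 + V) (F(V) = (V + V)*(V - 3) + √(5 - 1) = (2*V)*(-3 + V) + √4 = 2*V*(-3 + V) + 2 = 2 + 2*V*(-3 + V))
L(q) = 22 (L(q) = 2 - 6*(-2) + 2*(-2)² = 2 + 12 + 2*4 = 2 + 12 + 8 = 22)
(-3959 + 4299)*(L(-14) - 1008) = (-3959 + 4299)*(22 - 1008) = 340*(-986) = -335240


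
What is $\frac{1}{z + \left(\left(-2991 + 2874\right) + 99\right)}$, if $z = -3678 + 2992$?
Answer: $- \frac{1}{704} \approx -0.0014205$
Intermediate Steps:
$z = -686$
$\frac{1}{z + \left(\left(-2991 + 2874\right) + 99\right)} = \frac{1}{-686 + \left(\left(-2991 + 2874\right) + 99\right)} = \frac{1}{-686 + \left(-117 + 99\right)} = \frac{1}{-686 - 18} = \frac{1}{-704} = - \frac{1}{704}$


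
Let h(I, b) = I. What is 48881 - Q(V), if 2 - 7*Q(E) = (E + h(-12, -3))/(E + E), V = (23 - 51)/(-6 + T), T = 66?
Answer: 4790497/98 ≈ 48883.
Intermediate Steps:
V = -7/15 (V = (23 - 51)/(-6 + 66) = -28/60 = -28*1/60 = -7/15 ≈ -0.46667)
Q(E) = 2/7 - (-12 + E)/(14*E) (Q(E) = 2/7 - (E - 12)/(7*(E + E)) = 2/7 - (-12 + E)/(7*(2*E)) = 2/7 - (-12 + E)*1/(2*E)/7 = 2/7 - (-12 + E)/(14*E))
48881 - Q(V) = 48881 - 3*(4 - 7/15)/(14*(-7/15)) = 48881 - 3*(-15)*53/(14*7*15) = 48881 - 1*(-159/98) = 48881 + 159/98 = 4790497/98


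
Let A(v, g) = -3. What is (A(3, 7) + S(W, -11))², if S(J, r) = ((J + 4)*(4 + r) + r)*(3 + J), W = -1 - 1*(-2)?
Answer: 34969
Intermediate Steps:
W = 1 (W = -1 + 2 = 1)
S(J, r) = (3 + J)*(r + (4 + J)*(4 + r)) (S(J, r) = ((4 + J)*(4 + r) + r)*(3 + J) = (r + (4 + J)*(4 + r))*(3 + J) = (3 + J)*(r + (4 + J)*(4 + r)))
(A(3, 7) + S(W, -11))² = (-3 + (48 + 4*1² + 15*(-11) + 28*1 - 11*1² + 8*1*(-11)))² = (-3 + (48 + 4*1 - 165 + 28 - 11*1 - 88))² = (-3 + (48 + 4 - 165 + 28 - 11 - 88))² = (-3 - 184)² = (-187)² = 34969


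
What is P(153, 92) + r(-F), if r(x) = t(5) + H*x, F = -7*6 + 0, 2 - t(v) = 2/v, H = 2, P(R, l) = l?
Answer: 888/5 ≈ 177.60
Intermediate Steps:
t(v) = 2 - 2/v
F = -42 (F = -42 + 0 = -42)
r(x) = 8/5 + 2*x (r(x) = (2 - 2/5) + 2*x = (2 - 2*⅕) + 2*x = (2 - ⅖) + 2*x = 8/5 + 2*x)
P(153, 92) + r(-F) = 92 + (8/5 + 2*(-1*(-42))) = 92 + (8/5 + 2*42) = 92 + (8/5 + 84) = 92 + 428/5 = 888/5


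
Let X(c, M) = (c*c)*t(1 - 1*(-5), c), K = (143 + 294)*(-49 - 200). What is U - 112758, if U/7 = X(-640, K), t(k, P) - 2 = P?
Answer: -1829386358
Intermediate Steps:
t(k, P) = 2 + P
K = -108813 (K = 437*(-249) = -108813)
X(c, M) = c**2*(2 + c) (X(c, M) = (c*c)*(2 + c) = c**2*(2 + c))
U = -1829273600 (U = 7*((-640)**2*(2 - 640)) = 7*(409600*(-638)) = 7*(-261324800) = -1829273600)
U - 112758 = -1829273600 - 112758 = -1829386358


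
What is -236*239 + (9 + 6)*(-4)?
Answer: -56464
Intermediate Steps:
-236*239 + (9 + 6)*(-4) = -56404 + 15*(-4) = -56404 - 60 = -56464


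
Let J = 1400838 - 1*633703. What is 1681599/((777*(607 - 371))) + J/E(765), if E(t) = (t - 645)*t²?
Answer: 1970572067537/214627757400 ≈ 9.1814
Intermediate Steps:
J = 767135 (J = 1400838 - 633703 = 767135)
E(t) = t²*(-645 + t) (E(t) = (-645 + t)*t² = t²*(-645 + t))
1681599/((777*(607 - 371))) + J/E(765) = 1681599/((777*(607 - 371))) + 767135/((765²*(-645 + 765))) = 1681599/((777*236)) + 767135/((585225*120)) = 1681599/183372 + 767135/70227000 = 1681599*(1/183372) + 767135*(1/70227000) = 560533/61124 + 153427/14045400 = 1970572067537/214627757400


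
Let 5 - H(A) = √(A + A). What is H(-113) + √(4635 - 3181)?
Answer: 5 + √1454 - I*√226 ≈ 43.131 - 15.033*I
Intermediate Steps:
H(A) = 5 - √2*√A (H(A) = 5 - √(A + A) = 5 - √(2*A) = 5 - √2*√A)
H(-113) + √(4635 - 3181) = (5 - √2*√(-113)) + √(4635 - 3181) = (5 - √2*I*√113) + √1454 = (5 - I*√226) + √1454 = 5 + √1454 - I*√226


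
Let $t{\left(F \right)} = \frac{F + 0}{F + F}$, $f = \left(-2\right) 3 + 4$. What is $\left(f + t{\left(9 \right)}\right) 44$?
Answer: $-66$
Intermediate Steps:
$f = -2$ ($f = -6 + 4 = -2$)
$t{\left(F \right)} = \frac{1}{2}$ ($t{\left(F \right)} = \frac{F}{2 F} = F \frac{1}{2 F} = \frac{1}{2}$)
$\left(f + t{\left(9 \right)}\right) 44 = \left(-2 + \frac{1}{2}\right) 44 = \left(- \frac{3}{2}\right) 44 = -66$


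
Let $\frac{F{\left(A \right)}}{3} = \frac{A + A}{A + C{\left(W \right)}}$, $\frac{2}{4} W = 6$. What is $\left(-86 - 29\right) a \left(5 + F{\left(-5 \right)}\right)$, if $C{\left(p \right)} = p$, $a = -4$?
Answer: $\frac{2300}{7} \approx 328.57$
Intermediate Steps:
$W = 12$ ($W = 2 \cdot 6 = 12$)
$F{\left(A \right)} = \frac{6 A}{12 + A}$ ($F{\left(A \right)} = 3 \frac{A + A}{A + 12} = 3 \frac{2 A}{12 + A} = \frac{6 A}{12 + A}$)
$\left(-86 - 29\right) a \left(5 + F{\left(-5 \right)}\right) = \left(-86 - 29\right) \left(- 4 \left(5 + 6 \left(-5\right) \frac{1}{12 - 5}\right)\right) = - 115 \left(- 4 \left(5 + 6 \left(-5\right) \frac{1}{7}\right)\right) = - 115 \left(- 4 \left(5 - \frac{30}{7}\right)\right) = - 115 \left(\left(-4\right) \frac{5}{7}\right) = \left(-115\right) \left(- \frac{20}{7}\right) = \frac{2300}{7}$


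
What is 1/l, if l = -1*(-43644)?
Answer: 1/43644 ≈ 2.2913e-5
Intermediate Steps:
l = 43644
1/l = 1/43644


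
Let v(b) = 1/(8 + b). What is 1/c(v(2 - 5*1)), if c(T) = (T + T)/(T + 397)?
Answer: 993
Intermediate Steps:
c(T) = 2*T/(397 + T) (c(T) = (2*T)/(397 + T) = 2*T/(397 + T))
1/c(v(2 - 5*1)) = 1/(2/((8 + (2 - 5*1))*(397 + 1/(8 + (2 - 5*1))))) = 1/(2/((8 + (2 - 5))*(397 + 1/(8 + (2 - 5))))) = 1/(2/((8 - 3)*(397 + 1/(8 - 3)))) = 1/(2/(5*(397 + 1/5))) = 1/(2*(1/5)/(397 + 1/5)) = 1/(2*(1/5)/(1986/5)) = 1/(2*(1/5)*(5/1986)) = 1/(1/993) = 993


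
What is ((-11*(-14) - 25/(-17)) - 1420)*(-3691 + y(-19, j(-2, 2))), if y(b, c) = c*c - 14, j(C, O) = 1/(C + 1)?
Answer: 79624888/17 ≈ 4.6838e+6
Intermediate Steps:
j(C, O) = 1/(1 + C)
y(b, c) = -14 + c² (y(b, c) = c² - 14 = -14 + c²)
((-11*(-14) - 25/(-17)) - 1420)*(-3691 + y(-19, j(-2, 2))) = ((-11*(-14) - 25/(-17)) - 1420)*(-3691 + (-14 + (1/(1 - 2))²)) = ((154 - 25*(-1/17)) - 1420)*(-3691 + (-14 + (1/(-1))²)) = ((154 + 25/17) - 1420)*(-3691 + (-14 + (-1)²)) = (2643/17 - 1420)*(-3691 + (-14 + 1)) = -21497*(-3691 - 13)/17 = -21497/17*(-3704) = 79624888/17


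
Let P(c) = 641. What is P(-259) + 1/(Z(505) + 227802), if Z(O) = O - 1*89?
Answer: 146287739/228218 ≈ 641.00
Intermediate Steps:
Z(O) = -89 + O (Z(O) = O - 89 = -89 + O)
P(-259) + 1/(Z(505) + 227802) = 641 + 1/((-89 + 505) + 227802) = 641 + 1/(416 + 227802) = 641 + 1/228218 = 146287739/228218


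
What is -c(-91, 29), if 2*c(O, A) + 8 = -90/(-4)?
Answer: -29/4 ≈ -7.2500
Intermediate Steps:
c(O, A) = 29/4 (c(O, A) = -4 + (-90/(-4))/2 = -4 + (-90*(-1/4))/2 = -4 + (1/2)*(45/2) = -4 + 45/4 = 29/4)
-c(-91, 29) = -1*29/4 = -29/4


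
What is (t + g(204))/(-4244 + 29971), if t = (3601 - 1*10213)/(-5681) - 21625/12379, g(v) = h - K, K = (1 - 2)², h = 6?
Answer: 16348622/95223885367 ≈ 0.00017169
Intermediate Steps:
K = 1 (K = (-1)² = 1)
g(v) = 5 (g(v) = 6 - 1*1 = 6 - 1 = 5)
t = -2157983/3701321 (t = (3601 - 10213)*(-1/5681) - 21625*1/12379 = -6612*(-1/5681) - 21625/12379 = 348/299 - 21625/12379 = -2157983/3701321 ≈ -0.58303)
(t + g(204))/(-4244 + 29971) = (-2157983/3701321 + 5)/(-4244 + 29971) = (16348622/3701321)/25727 = (16348622/3701321)*(1/25727) = 16348622/95223885367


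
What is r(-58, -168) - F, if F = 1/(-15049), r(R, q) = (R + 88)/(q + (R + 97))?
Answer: -150447/647107 ≈ -0.23249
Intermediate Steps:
r(R, q) = (88 + R)/(97 + R + q) (r(R, q) = (88 + R)/(q + (97 + R)) = (88 + R)/(97 + R + q))
F = -1/15049 ≈ -6.6450e-5
r(-58, -168) - F = (88 - 58)/(97 - 58 - 168) - 1*(-1/15049) = 30/(-129) + 1/15049 = -1/129*30 + 1/15049 = -10/43 + 1/15049 = -150447/647107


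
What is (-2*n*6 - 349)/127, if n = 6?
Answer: -421/127 ≈ -3.3150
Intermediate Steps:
(-2*n*6 - 349)/127 = (-2*6*6 - 349)/127 = (-12*6 - 349)/127 = (-72 - 349)/127 = (1/127)*(-421) = -421/127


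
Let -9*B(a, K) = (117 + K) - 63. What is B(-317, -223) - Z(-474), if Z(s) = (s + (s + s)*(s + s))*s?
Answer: 3831849349/9 ≈ 4.2576e+8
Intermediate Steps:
B(a, K) = -6 - K/9 (B(a, K) = -((117 + K) - 63)/9 = -(54 + K)/9 = -6 - K/9)
Z(s) = s*(s + 4*s²) (Z(s) = (s + (2*s)*(2*s))*s = (s + 4*s²)*s = s*(s + 4*s²))
B(-317, -223) - Z(-474) = (-6 - ⅑*(-223)) - (-474)²*(1 + 4*(-474)) = (-6 + 223/9) - 224676*(1 - 1896) = 169/9 - 224676*(-1895) = 169/9 - 1*(-425761020) = 169/9 + 425761020 = 3831849349/9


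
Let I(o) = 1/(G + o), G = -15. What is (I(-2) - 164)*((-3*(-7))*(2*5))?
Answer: -585690/17 ≈ -34452.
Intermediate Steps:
I(o) = 1/(-15 + o)
(I(-2) - 164)*((-3*(-7))*(2*5)) = (1/(-15 - 2) - 164)*((-3*(-7))*(2*5)) = (1/(-17) - 164)*(21*10) = (-1/17 - 164)*210 = -2789/17*210 = -585690/17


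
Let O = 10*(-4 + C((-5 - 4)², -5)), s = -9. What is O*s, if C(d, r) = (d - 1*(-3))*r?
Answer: 38160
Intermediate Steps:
C(d, r) = r*(3 + d) (C(d, r) = (d + 3)*r = (3 + d)*r = r*(3 + d))
O = -4240 (O = 10*(-4 - 5*(3 + (-5 - 4)²)) = 10*(-4 - 5*(3 + (-9)²)) = 10*(-4 - 5*(3 + 81)) = 10*(-4 - 5*84) = 10*(-4 - 420) = 10*(-424) = -4240)
O*s = -4240*(-9) = 38160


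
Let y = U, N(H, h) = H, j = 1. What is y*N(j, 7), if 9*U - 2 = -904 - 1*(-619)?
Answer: -283/9 ≈ -31.444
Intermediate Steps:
U = -283/9 (U = 2/9 + (-904 - 1*(-619))/9 = 2/9 + (-904 + 619)/9 = 2/9 + (⅑)*(-285) = 2/9 - 95/3 = -283/9 ≈ -31.444)
y = -283/9 ≈ -31.444
y*N(j, 7) = -283/9*1 = -283/9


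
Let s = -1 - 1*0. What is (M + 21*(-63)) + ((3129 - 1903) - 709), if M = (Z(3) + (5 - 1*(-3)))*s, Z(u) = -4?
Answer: -810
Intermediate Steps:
s = -1 (s = -1 + 0 = -1)
M = -4 (M = (-4 + (5 - 1*(-3)))*(-1) = (-4 + (5 + 3))*(-1) = (-4 + 8)*(-1) = 4*(-1) = -4)
(M + 21*(-63)) + ((3129 - 1903) - 709) = (-4 + 21*(-63)) + ((3129 - 1903) - 709) = (-4 - 1323) + (1226 - 709) = -1327 + 517 = -810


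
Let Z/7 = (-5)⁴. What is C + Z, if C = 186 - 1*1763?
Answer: 2798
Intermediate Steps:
Z = 4375 (Z = 7*(-5)⁴ = 7*625 = 4375)
C = -1577 (C = 186 - 1763 = -1577)
C + Z = -1577 + 4375 = 2798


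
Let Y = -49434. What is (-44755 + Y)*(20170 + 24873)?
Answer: -4242555127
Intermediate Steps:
(-44755 + Y)*(20170 + 24873) = (-44755 - 49434)*(20170 + 24873) = -94189*45043 = -4242555127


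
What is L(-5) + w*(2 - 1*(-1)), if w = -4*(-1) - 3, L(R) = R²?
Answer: 28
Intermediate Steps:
w = 1 (w = 4 - 3 = 1)
L(-5) + w*(2 - 1*(-1)) = (-5)² + 1*(2 - 1*(-1)) = 25 + 1*(2 + 1) = 25 + 1*3 = 25 + 3 = 28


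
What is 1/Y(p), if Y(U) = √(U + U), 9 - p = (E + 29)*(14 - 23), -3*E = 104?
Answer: -I*√21/42 ≈ -0.10911*I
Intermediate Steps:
E = -104/3 (E = -⅓*104 = -104/3 ≈ -34.667)
p = -42 (p = 9 - (-104/3 + 29)*(14 - 23) = 9 - (-17)*(-9)/3 = 9 - 1*51 = 9 - 51 = -42)
Y(U) = √2*√U (Y(U) = √(2*U) = √2*√U)
1/Y(p) = 1/(√2*√(-42)) = 1/(√2*(I*√42)) = 1/(2*I*√21) = -I*√21/42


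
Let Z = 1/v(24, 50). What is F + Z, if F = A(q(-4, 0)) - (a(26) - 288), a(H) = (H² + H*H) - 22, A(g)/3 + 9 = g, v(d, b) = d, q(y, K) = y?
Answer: -25943/24 ≈ -1081.0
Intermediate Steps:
A(g) = -27 + 3*g
a(H) = -22 + 2*H² (a(H) = (H² + H²) - 22 = 2*H² - 22 = -22 + 2*H²)
Z = 1/24 ≈ 0.041667
F = -1081 (F = (-27 + 3*(-4)) - ((-22 + 2*26²) - 288) = (-27 - 12) - ((-22 + 2*676) - 288) = -39 - ((-22 + 1352) - 288) = -39 - (1330 - 288) = -39 - 1*1042 = -39 - 1042 = -1081)
F + Z = -1081 + 1/24 = -25943/24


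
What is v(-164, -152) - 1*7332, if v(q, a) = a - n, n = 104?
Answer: -7588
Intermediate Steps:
v(q, a) = -104 + a (v(q, a) = a - 1*104 = a - 104 = -104 + a)
v(-164, -152) - 1*7332 = (-104 - 152) - 1*7332 = -256 - 7332 = -7588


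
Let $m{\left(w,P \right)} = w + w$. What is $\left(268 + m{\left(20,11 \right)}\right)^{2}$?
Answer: $94864$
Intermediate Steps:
$m{\left(w,P \right)} = 2 w$
$\left(268 + m{\left(20,11 \right)}\right)^{2} = \left(268 + 2 \cdot 20\right)^{2} = \left(268 + 40\right)^{2} = 308^{2} = 94864$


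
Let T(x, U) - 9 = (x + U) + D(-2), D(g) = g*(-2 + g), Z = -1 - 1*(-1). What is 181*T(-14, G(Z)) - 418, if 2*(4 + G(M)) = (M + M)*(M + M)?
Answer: -599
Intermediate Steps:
Z = 0 (Z = -1 + 1 = 0)
G(M) = -4 + 2*M² (G(M) = -4 + ((M + M)*(M + M))/2 = -4 + ((2*M)*(2*M))/2 = -4 + (4*M²)/2 = -4 + 2*M²)
T(x, U) = 17 + U + x (T(x, U) = 9 + ((x + U) - 2*(-2 - 2)) = 9 + ((U + x) - 2*(-4)) = 9 + ((U + x) + 8) = 9 + (8 + U + x) = 17 + U + x)
181*T(-14, G(Z)) - 418 = 181*(17 + (-4 + 2*0²) - 14) - 418 = 181*(17 + (-4 + 2*0) - 14) - 418 = 181*(17 + (-4 + 0) - 14) - 418 = 181*(17 - 4 - 14) - 418 = 181*(-1) - 418 = -181 - 418 = -599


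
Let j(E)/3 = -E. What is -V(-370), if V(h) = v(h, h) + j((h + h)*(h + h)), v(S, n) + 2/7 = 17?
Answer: 11499483/7 ≈ 1.6428e+6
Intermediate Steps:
v(S, n) = 117/7 (v(S, n) = -2/7 + 17 = 117/7)
j(E) = -3*E (j(E) = 3*(-E) = -3*E)
V(h) = 117/7 - 12*h**2 (V(h) = 117/7 - 3*(h + h)*(h + h) = 117/7 - 3*2*h*2*h = 117/7 - 12*h**2)
-V(-370) = -(117/7 - 12*(-370)**2) = -(117/7 - 12*136900) = -(117/7 - 1642800) = -1*(-11499483/7) = 11499483/7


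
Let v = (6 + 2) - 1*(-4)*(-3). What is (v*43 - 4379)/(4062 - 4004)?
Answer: -4551/58 ≈ -78.466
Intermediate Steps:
v = -4 (v = 8 + 4*(-3) = 8 - 12 = -4)
(v*43 - 4379)/(4062 - 4004) = (-4*43 - 4379)/(4062 - 4004) = (-172 - 4379)/58 = -4551*1/58 = -4551/58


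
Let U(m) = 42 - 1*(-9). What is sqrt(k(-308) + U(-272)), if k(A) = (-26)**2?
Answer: sqrt(727) ≈ 26.963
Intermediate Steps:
U(m) = 51 (U(m) = 42 + 9 = 51)
k(A) = 676
sqrt(k(-308) + U(-272)) = sqrt(676 + 51) = sqrt(727)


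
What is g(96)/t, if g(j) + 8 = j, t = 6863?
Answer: 88/6863 ≈ 0.012822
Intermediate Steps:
g(j) = -8 + j
g(96)/t = (-8 + 96)/6863 = 88*(1/6863) = 88/6863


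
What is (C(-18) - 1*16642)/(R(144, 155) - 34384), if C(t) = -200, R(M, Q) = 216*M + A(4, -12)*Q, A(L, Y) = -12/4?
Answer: 2406/535 ≈ 4.4972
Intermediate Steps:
A(L, Y) = -3 (A(L, Y) = -12*1/4 = -3)
R(M, Q) = -3*Q + 216*M (R(M, Q) = 216*M - 3*Q = -3*Q + 216*M)
(C(-18) - 1*16642)/(R(144, 155) - 34384) = (-200 - 1*16642)/((-3*155 + 216*144) - 34384) = (-200 - 16642)/((-465 + 31104) - 34384) = -16842/(30639 - 34384) = -16842/(-3745) = -16842*(-1/3745) = 2406/535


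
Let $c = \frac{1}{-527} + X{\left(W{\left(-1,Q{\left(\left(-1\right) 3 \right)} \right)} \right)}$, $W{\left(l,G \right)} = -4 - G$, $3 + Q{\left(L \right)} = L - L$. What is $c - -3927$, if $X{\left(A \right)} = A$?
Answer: $\frac{2069001}{527} \approx 3926.0$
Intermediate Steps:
$Q{\left(L \right)} = -3$ ($Q{\left(L \right)} = -3 + \left(L - L\right) = -3 + 0 = -3$)
$c = - \frac{528}{527}$ ($c = \frac{1}{-527} - 1 = - \frac{1}{527} + \left(-4 + 3\right) = - \frac{1}{527} - 1 = - \frac{528}{527} \approx -1.0019$)
$c - -3927 = - \frac{528}{527} - -3927 = - \frac{528}{527} + 3927 = \frac{2069001}{527}$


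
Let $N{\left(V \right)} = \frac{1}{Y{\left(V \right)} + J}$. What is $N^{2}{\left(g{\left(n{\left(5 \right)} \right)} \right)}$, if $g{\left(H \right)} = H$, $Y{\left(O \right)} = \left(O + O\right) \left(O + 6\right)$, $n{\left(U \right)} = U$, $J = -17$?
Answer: $\frac{1}{8649} \approx 0.00011562$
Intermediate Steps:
$Y{\left(O \right)} = 2 O \left(6 + O\right)$
$N{\left(V \right)} = \frac{1}{-17 + 2 V \left(6 + V\right)}$ ($N{\left(V \right)} = \frac{1}{2 V \left(6 + V\right) - 17} = \frac{1}{-17 + 2 V \left(6 + V\right)}$)
$N^{2}{\left(g{\left(n{\left(5 \right)} \right)} \right)} = \left(\frac{1}{-17 + 2 \cdot 5 \left(6 + 5\right)}\right)^{2} = \left(\frac{1}{-17 + 2 \cdot 5 \cdot 11}\right)^{2} = \left(\frac{1}{-17 + 110}\right)^{2} = \left(\frac{1}{93}\right)^{2} = \frac{1}{8649}$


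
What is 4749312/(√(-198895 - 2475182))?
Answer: -1583104*I*√54573/127337 ≈ -2904.3*I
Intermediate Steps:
4749312/(√(-198895 - 2475182)) = 4749312/(√(-2674077)) = 4749312/((7*I*√54573)) = 4749312*(-I*√54573/382011) = -1583104*I*√54573/127337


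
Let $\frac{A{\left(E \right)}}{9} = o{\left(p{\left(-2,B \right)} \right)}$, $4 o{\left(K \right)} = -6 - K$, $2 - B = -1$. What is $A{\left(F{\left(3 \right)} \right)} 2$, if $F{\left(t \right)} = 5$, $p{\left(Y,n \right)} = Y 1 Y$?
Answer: $-45$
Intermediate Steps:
$B = 3$ ($B = 2 - -1 = 2 + 1 = 3$)
$p{\left(Y,n \right)} = Y^{2}$ ($p{\left(Y,n \right)} = Y Y = Y^{2}$)
$o{\left(K \right)} = - \frac{3}{2} - \frac{K}{4}$ ($o{\left(K \right)} = \frac{-6 - K}{4} = - \frac{3}{2} - \frac{K}{4}$)
$A{\left(E \right)} = - \frac{45}{2}$ ($A{\left(E \right)} = 9 \left(- \frac{3}{2} - \frac{\left(-2\right)^{2}}{4}\right) = 9 \left(- \frac{3}{2} - 1\right) = 9 \left(- \frac{5}{2}\right) = - \frac{45}{2}$)
$A{\left(F{\left(3 \right)} \right)} 2 = \left(- \frac{45}{2}\right) 2 = -45$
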